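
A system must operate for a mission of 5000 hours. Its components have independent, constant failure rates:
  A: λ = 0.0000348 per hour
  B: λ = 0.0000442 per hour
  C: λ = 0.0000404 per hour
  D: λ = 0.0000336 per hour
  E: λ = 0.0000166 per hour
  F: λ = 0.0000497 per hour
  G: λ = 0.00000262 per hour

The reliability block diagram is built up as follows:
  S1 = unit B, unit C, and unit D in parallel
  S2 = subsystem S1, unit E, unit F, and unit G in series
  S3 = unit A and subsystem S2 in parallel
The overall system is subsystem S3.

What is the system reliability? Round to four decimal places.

0.9528

R(A) = exp(−0.0000348 × 5000) = 0.840297
R(B) = exp(−0.0000442 × 5000) = 0.801717
R(C) = exp(−0.0000404 × 5000) = 0.817095
R(D) = exp(−0.0000336 × 5000) = 0.845354
R(E) = exp(−0.0000166 × 5000) = 0.920351
R(F) = exp(−0.0000497 × 5000) = 0.779970
R(G) = exp(−0.00000262 × 5000) = 0.986985
Parallel (B, C, and D): 1 − (1 − 0.801717)(1 − 0.817095)(1 − 0.845354) = 0.994391
Series ([0.994391], E, F, and G): 0.994391 × 0.920351 × 0.779970 × 0.986985 = 0.704529
Parallel (A and [0.704529]): 1 − (1 − 0.840297)(1 − 0.704529) = 0.9528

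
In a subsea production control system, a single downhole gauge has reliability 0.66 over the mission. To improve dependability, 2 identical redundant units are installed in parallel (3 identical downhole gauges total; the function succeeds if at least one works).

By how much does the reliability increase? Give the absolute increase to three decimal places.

R_before = 0.66
R_after = 1 − (1 − 0.66)^3 = 0.961
ΔR = 0.961 − 0.66 = 0.301

0.301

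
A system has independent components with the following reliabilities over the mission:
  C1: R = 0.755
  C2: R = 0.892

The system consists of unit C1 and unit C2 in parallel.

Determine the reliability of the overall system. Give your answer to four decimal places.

Parallel (C1 and C2): 1 − (1 − 0.755000)(1 − 0.892000) = 0.9735

0.9735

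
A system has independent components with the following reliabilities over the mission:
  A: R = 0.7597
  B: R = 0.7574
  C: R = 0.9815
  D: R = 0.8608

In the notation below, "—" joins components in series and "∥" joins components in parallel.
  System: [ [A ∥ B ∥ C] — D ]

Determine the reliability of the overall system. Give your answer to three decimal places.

0.860

Parallel (A, B, and C): 1 − (1 − 0.75970)(1 − 0.75740)(1 − 0.98150) = 0.99892
Series ([0.99892] and D): 0.99892 × 0.86080 = 0.860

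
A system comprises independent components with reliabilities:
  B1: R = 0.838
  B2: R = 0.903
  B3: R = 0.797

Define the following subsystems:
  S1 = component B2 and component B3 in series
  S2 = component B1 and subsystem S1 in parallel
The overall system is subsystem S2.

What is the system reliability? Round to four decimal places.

0.9546

Series (B2 and B3): 0.903000 × 0.797000 = 0.719691
Parallel (B1 and [0.719691]): 1 − (1 − 0.838000)(1 − 0.719691) = 0.9546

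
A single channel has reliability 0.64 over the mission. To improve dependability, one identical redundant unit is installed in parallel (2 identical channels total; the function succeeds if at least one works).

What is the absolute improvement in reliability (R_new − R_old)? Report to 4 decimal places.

R_before = 0.64
R_after = 1 − (1 − 0.64)^2 = 0.8704
ΔR = 0.8704 − 0.64 = 0.2304

0.2304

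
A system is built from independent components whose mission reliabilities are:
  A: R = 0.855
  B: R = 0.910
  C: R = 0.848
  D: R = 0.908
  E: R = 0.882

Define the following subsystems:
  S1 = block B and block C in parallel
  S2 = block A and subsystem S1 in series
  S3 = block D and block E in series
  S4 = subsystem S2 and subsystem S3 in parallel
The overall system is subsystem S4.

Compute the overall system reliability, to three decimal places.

Parallel (B and C): 1 − (1 − 0.91000)(1 − 0.84800) = 0.98632
Series (A and [0.98632]): 0.85500 × 0.98632 = 0.84330
Series (D and E): 0.90800 × 0.88200 = 0.80086
Parallel ([0.84330] and [0.80086]): 1 − (1 − 0.84330)(1 − 0.80086) = 0.969

0.969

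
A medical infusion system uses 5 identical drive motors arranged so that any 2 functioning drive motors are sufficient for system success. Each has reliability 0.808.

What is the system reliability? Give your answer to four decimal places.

0.9942

R = Σ_{i=2}^{5} C(5,i) p^i (1−p)^{5−i} with p = 0.808
C(5,2)·0.808^2·0.192^3 = 0.046209
C(5,3)·0.808^3·0.192^2 = 0.194463
C(5,4)·0.808^4·0.192^1 = 0.409182
C(5,5)·0.808^5·0.192^0 = 0.344395
Sum = 0.9942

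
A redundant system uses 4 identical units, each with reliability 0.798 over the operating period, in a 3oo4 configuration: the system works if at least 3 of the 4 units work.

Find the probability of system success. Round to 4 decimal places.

0.8161

R = Σ_{i=3}^{4} C(4,i) p^i (1−p)^{4−i} with p = 0.798
C(4,3)·0.798^3·0.202^1 = 0.410601
C(4,4)·0.798^4·0.202^0 = 0.405519
Sum = 0.8161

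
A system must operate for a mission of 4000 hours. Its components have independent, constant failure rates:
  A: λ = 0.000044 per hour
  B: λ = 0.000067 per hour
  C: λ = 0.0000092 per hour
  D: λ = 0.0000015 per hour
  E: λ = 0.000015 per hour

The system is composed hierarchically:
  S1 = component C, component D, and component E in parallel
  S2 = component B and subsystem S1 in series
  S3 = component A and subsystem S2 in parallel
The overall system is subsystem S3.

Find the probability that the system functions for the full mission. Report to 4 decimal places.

0.9621

R(A) = exp(−0.000044 × 4000) = 0.838618
R(B) = exp(−0.000067 × 4000) = 0.764908
R(C) = exp(−0.0000092 × 4000) = 0.963869
R(D) = exp(−0.0000015 × 4000) = 0.994018
R(E) = exp(−0.000015 × 4000) = 0.941765
Parallel (C, D, and E): 1 − (1 − 0.963869)(1 − 0.994018)(1 − 0.941765) = 0.999987
Series (B and [0.999987]): 0.764908 × 0.999987 = 0.764898
Parallel (A and [0.764898]): 1 − (1 − 0.838618)(1 − 0.764898) = 0.9621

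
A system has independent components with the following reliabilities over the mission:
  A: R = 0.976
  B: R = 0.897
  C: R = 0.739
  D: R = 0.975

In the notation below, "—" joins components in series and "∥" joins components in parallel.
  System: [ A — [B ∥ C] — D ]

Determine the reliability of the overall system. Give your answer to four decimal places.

Parallel (B and C): 1 − (1 − 0.897000)(1 − 0.739000) = 0.973117
Series (A, [0.973117], and D): 0.976000 × 0.973117 × 0.975000 = 0.9260

0.9260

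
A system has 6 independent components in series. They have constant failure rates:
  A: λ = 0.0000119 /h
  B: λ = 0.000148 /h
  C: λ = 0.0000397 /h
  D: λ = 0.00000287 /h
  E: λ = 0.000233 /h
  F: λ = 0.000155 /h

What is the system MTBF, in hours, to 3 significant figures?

Series of exponential components: λ_sys = Σ λ_i
λ_sys = 0.0000119 + 0.000148 + 0.0000397 + 0.00000287 + 0.000233 + 0.000155 = 5.9047e-04 /h
MTBF = 1 / λ_sys = 1690 h

1690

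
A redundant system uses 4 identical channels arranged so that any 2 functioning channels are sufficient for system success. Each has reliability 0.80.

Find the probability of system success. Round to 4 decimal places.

R = Σ_{i=2}^{4} C(4,i) p^i (1−p)^{4−i} with p = 0.80
C(4,2)·0.80^2·0.20^2 = 0.153600
C(4,3)·0.80^3·0.20^1 = 0.409600
C(4,4)·0.80^4·0.20^0 = 0.409600
Sum = 0.9728

0.9728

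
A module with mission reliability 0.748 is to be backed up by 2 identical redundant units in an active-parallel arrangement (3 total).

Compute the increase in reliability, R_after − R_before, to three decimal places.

0.236

R_before = 0.748
R_after = 1 − (1 − 0.748)^3 = 0.984
ΔR = 0.984 − 0.748 = 0.236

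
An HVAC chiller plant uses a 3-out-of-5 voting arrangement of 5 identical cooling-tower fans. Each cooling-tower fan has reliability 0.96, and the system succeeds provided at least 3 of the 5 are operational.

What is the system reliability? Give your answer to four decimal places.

R = Σ_{i=3}^{5} C(5,i) p^i (1−p)^{5−i} with p = 0.96
C(5,3)·0.96^3·0.04^2 = 0.014156
C(5,4)·0.96^4·0.04^1 = 0.169869
C(5,5)·0.96^5·0.04^0 = 0.815373
Sum = 0.9994

0.9994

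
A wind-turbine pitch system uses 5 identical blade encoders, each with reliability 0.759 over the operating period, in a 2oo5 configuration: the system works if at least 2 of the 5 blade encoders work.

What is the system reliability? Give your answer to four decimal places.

0.9864

R = Σ_{i=2}^{5} C(5,i) p^i (1−p)^{5−i} with p = 0.759
C(5,2)·0.759^2·0.241^3 = 0.080637
C(5,3)·0.759^3·0.241^2 = 0.253957
C(5,4)·0.759^4·0.241^1 = 0.399903
C(5,5)·0.759^5·0.241^0 = 0.251889
Sum = 0.9864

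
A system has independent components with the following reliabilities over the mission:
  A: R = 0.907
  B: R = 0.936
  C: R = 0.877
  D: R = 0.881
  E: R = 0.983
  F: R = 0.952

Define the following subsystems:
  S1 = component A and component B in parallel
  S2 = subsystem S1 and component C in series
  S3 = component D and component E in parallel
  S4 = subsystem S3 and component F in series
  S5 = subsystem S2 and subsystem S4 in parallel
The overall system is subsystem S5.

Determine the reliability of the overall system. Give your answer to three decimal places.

Parallel (A and B): 1 − (1 − 0.90700)(1 − 0.93600) = 0.99405
Series ([0.99405] and C): 0.99405 × 0.87700 = 0.87178
Parallel (D and E): 1 − (1 − 0.88100)(1 − 0.98300) = 0.99798
Series ([0.99798] and F): 0.99798 × 0.95200 = 0.95008
Parallel ([0.87178] and [0.95008]): 1 − (1 − 0.87178)(1 − 0.95008) = 0.994

0.994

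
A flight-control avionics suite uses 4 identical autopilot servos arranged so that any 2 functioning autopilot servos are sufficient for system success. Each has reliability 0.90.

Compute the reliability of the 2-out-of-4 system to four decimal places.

0.9963

R = Σ_{i=2}^{4} C(4,i) p^i (1−p)^{4−i} with p = 0.90
C(4,2)·0.90^2·0.10^2 = 0.048600
C(4,3)·0.90^3·0.10^1 = 0.291600
C(4,4)·0.90^4·0.10^0 = 0.656100
Sum = 0.9963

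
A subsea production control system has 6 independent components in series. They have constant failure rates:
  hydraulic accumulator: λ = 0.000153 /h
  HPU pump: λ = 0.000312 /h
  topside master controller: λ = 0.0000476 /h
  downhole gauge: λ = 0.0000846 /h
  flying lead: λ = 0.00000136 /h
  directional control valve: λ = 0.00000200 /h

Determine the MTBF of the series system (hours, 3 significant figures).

1670

Series of exponential components: λ_sys = Σ λ_i
λ_sys = 0.000153 + 0.000312 + 0.0000476 + 0.0000846 + 0.00000136 + 0.00000200 = 6.0056e-04 /h
MTBF = 1 / λ_sys = 1670 h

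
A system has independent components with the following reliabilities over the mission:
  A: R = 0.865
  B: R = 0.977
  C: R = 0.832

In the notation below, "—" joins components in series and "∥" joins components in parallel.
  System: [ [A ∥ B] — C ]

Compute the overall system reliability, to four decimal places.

0.8294

Parallel (A and B): 1 − (1 − 0.865000)(1 − 0.977000) = 0.996895
Series ([0.996895] and C): 0.996895 × 0.832000 = 0.8294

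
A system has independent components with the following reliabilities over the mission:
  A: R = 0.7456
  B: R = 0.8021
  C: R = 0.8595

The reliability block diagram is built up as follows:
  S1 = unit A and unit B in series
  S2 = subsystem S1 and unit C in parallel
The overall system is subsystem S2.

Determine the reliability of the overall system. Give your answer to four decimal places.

0.9435

Series (A and B): 0.745600 × 0.802100 = 0.598046
Parallel ([0.598046] and C): 1 − (1 − 0.598046)(1 − 0.859500) = 0.9435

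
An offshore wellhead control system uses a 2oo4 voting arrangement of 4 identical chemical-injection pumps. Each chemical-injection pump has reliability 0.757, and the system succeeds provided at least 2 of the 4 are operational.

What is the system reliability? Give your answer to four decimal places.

R = Σ_{i=2}^{4} C(4,i) p^i (1−p)^{4−i} with p = 0.757
C(4,2)·0.757^2·0.243^2 = 0.203028
C(4,3)·0.757^3·0.243^1 = 0.421652
C(4,4)·0.757^4·0.243^0 = 0.328385
Sum = 0.9531

0.9531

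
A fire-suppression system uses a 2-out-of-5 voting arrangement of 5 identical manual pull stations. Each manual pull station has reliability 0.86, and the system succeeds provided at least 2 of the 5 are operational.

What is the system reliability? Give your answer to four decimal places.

0.9983

R = Σ_{i=2}^{5} C(5,i) p^i (1−p)^{5−i} with p = 0.86
C(5,2)·0.86^2·0.14^3 = 0.020295
C(5,3)·0.86^3·0.14^2 = 0.124667
C(5,4)·0.86^4·0.14^1 = 0.382906
C(5,5)·0.86^5·0.14^0 = 0.470427
Sum = 0.9983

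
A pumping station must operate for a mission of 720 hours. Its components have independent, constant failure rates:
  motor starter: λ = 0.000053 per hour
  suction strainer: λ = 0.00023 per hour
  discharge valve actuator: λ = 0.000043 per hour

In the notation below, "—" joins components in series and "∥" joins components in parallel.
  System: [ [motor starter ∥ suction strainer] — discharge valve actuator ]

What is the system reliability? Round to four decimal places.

R(motor starter) = exp(−0.000053 × 720) = 0.962559
R(suction strainer) = exp(−0.00023 × 720) = 0.847385
R(discharge valve actuator) = exp(−0.000043 × 720) = 0.969514
Parallel (motor starter and suction strainer): 1 − (1 − 0.962559)(1 − 0.847385) = 0.994286
Series ([0.994286] and discharge valve actuator): 0.994286 × 0.969514 = 0.9640

0.9640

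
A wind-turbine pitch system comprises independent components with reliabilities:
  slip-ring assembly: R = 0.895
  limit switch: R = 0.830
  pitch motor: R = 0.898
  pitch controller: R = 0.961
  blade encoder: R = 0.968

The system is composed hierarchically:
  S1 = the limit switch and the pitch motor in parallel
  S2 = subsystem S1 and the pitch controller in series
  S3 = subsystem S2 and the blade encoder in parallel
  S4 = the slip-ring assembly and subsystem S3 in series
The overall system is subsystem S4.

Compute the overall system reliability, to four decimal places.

0.8934

Parallel (limit switch and pitch motor): 1 − (1 − 0.830000)(1 − 0.898000) = 0.982660
Series ([0.982660] and pitch controller): 0.982660 × 0.961000 = 0.944336
Parallel ([0.944336] and blade encoder): 1 − (1 − 0.944336)(1 − 0.968000) = 0.998219
Series (slip-ring assembly and [0.998219]): 0.895000 × 0.998219 = 0.8934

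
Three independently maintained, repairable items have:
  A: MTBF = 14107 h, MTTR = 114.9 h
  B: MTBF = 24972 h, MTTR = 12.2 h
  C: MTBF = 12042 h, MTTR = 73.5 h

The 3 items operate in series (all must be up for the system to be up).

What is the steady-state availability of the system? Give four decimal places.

0.9854

A(A) = MTBF/(MTBF+MTTR) = 14107/(14107+114.9) = 0.991921
A(B) = MTBF/(MTBF+MTTR) = 24972/(24972+12.2) = 0.999512
A(C) = MTBF/(MTBF+MTTR) = 12042/(12042+73.5) = 0.993933
Series availability: 0.991921 × 0.999512 × 0.993933 = 0.9854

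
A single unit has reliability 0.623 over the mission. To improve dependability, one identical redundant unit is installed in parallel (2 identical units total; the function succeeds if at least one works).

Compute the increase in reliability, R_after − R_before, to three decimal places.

R_before = 0.623
R_after = 1 − (1 − 0.623)^2 = 0.858
ΔR = 0.858 − 0.623 = 0.235

0.235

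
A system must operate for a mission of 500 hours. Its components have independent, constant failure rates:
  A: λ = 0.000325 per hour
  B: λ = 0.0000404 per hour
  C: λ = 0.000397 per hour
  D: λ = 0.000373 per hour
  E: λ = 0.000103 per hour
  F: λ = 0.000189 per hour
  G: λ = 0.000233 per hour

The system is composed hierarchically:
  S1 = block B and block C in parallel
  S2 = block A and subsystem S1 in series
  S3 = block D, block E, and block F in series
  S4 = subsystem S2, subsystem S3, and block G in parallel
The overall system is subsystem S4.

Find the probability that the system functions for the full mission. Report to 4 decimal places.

R(A) = exp(−0.000325 × 500) = 0.850016
R(B) = exp(−0.0000404 × 500) = 0.980003
R(C) = exp(−0.000397 × 500) = 0.819960
R(D) = exp(−0.000373 × 500) = 0.829859
R(E) = exp(−0.000103 × 500) = 0.949804
R(F) = exp(−0.000189 × 500) = 0.909828
R(G) = exp(−0.000233 × 500) = 0.890030
Parallel (B and C): 1 − (1 − 0.980003)(1 − 0.819960) = 0.996400
Series (A and [0.996400]): 0.850016 × 0.996400 = 0.846956
Series (D, E, and F): 0.829859 × 0.949804 × 0.909828 = 0.717130
Parallel ([0.846956], [0.717130], and G): 1 − (1 − 0.846956)(1 − 0.717130)(1 − 0.890030) = 0.9952

0.9952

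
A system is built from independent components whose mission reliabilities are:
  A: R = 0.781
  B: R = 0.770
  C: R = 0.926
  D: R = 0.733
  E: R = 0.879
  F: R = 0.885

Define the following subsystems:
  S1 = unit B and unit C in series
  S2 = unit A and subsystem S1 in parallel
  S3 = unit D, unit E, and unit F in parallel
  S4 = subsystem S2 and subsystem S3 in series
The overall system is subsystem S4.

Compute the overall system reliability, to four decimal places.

0.9337

Series (B and C): 0.770000 × 0.926000 = 0.713020
Parallel (A and [0.713020]): 1 − (1 − 0.781000)(1 − 0.713020) = 0.937151
Parallel (D, E, and F): 1 − (1 − 0.733000)(1 − 0.879000)(1 − 0.885000) = 0.996285
Series ([0.937151] and [0.996285]): 0.937151 × 0.996285 = 0.9337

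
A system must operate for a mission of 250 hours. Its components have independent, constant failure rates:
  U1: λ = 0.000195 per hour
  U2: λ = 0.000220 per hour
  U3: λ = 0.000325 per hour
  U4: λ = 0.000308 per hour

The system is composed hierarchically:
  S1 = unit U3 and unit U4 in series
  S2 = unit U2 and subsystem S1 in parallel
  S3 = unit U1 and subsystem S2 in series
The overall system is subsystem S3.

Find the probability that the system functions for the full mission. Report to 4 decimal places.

0.9450

R(U1) = exp(−0.000195 × 250) = 0.952419
R(U2) = exp(−0.000220 × 250) = 0.946485
R(U3) = exp(−0.000325 × 250) = 0.921963
R(U4) = exp(−0.000308 × 250) = 0.925890
Series (U3 and U4): 0.921963 × 0.925890 = 0.853636
Parallel (U2 and [0.853636]): 1 − (1 − 0.946485)(1 − 0.853636) = 0.992167
Series (U1 and [0.992167]): 0.952419 × 0.992167 = 0.9450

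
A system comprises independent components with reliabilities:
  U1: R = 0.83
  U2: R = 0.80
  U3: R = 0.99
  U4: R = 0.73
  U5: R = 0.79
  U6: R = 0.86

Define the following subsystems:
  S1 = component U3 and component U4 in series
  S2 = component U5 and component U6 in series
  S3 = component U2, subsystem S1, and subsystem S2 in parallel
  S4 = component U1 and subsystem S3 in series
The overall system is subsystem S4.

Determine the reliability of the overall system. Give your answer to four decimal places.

0.8152

Series (U3 and U4): 0.990000 × 0.730000 = 0.722700
Series (U5 and U6): 0.790000 × 0.860000 = 0.679400
Parallel (U2, [0.722700], and [0.679400]): 1 − (1 − 0.800000)(1 − 0.722700)(1 − 0.679400) = 0.982220
Series (U1 and [0.982220]): 0.830000 × 0.982220 = 0.8152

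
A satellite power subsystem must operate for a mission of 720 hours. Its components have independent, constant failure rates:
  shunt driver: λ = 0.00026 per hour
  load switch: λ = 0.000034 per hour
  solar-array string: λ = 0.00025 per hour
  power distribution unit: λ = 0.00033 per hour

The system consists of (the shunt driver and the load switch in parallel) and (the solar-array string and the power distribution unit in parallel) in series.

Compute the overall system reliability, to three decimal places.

R(shunt driver) = exp(−0.00026 × 720) = 0.82928
R(load switch) = exp(−0.000034 × 720) = 0.97582
R(solar-array string) = exp(−0.00025 × 720) = 0.83527
R(power distribution unit) = exp(−0.00033 × 720) = 0.78852
Parallel (shunt driver and load switch): 1 − (1 − 0.82928)(1 − 0.97582) = 0.99587
Parallel (solar-array string and power distribution unit): 1 − (1 − 0.83527)(1 − 0.78852) = 0.96516
Series ([0.99587] and [0.96516]): 0.99587 × 0.96516 = 0.961

0.961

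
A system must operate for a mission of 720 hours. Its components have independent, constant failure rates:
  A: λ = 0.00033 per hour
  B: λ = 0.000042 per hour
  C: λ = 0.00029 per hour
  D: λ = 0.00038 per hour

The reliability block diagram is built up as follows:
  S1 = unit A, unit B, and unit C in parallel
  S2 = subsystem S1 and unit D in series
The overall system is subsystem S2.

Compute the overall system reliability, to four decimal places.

R(A) = exp(−0.00033 × 720) = 0.788518
R(B) = exp(−0.000042 × 720) = 0.970213
R(C) = exp(−0.00029 × 720) = 0.811558
R(D) = exp(−0.00038 × 720) = 0.760636
Parallel (A, B, and C): 1 − (1 − 0.788518)(1 − 0.970213)(1 − 0.811558) = 0.998813
Series ([0.998813] and D): 0.998813 × 0.760636 = 0.7597

0.7597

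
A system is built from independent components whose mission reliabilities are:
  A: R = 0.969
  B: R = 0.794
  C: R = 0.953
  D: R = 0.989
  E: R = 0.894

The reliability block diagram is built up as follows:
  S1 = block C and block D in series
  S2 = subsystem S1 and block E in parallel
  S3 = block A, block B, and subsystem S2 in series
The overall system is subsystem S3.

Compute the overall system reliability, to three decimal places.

Series (C and D): 0.95300 × 0.98900 = 0.94252
Parallel ([0.94252] and E): 1 − (1 − 0.94252)(1 − 0.89400) = 0.99391
Series (A, B, and [0.99391]): 0.96900 × 0.79400 × 0.99391 = 0.765

0.765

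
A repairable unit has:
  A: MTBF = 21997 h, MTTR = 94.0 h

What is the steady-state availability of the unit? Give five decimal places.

A(A) = MTBF/(MTBF+MTTR) = 21997/(21997+94.0) = 0.99574

0.99574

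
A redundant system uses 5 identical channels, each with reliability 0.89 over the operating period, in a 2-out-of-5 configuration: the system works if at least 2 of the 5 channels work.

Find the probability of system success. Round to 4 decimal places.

0.9993

R = Σ_{i=2}^{5} C(5,i) p^i (1−p)^{5−i} with p = 0.89
C(5,2)·0.89^2·0.11^3 = 0.010543
C(5,3)·0.89^3·0.11^2 = 0.085301
C(5,4)·0.89^4·0.11^1 = 0.345082
C(5,5)·0.89^5·0.11^0 = 0.558406
Sum = 0.9993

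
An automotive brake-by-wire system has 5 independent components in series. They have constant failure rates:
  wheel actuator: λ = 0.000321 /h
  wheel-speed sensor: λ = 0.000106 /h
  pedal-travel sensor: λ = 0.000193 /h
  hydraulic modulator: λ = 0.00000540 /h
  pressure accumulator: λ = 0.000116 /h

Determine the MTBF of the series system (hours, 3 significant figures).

Series of exponential components: λ_sys = Σ λ_i
λ_sys = 0.000321 + 0.000106 + 0.000193 + 0.00000540 + 0.000116 = 7.4140e-04 /h
MTBF = 1 / λ_sys = 1350 h

1350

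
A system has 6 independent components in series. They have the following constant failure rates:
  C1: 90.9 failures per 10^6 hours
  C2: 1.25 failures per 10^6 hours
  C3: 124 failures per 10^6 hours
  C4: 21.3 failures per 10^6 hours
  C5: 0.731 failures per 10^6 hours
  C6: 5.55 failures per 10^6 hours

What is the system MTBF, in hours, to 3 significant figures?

4100

Series of exponential components: λ_sys = Σ λ_i
λ_sys = 0.0000909 + 0.00000125 + 0.000124 + 0.0000213 + 0.000000731 + 0.00000555 = 2.4373e-04 /h
MTBF = 1 / λ_sys = 4100 h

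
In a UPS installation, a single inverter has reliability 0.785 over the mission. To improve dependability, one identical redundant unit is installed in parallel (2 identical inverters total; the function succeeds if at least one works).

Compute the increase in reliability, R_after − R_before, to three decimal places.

R_before = 0.785
R_after = 1 − (1 − 0.785)^2 = 0.954
ΔR = 0.954 − 0.785 = 0.169

0.169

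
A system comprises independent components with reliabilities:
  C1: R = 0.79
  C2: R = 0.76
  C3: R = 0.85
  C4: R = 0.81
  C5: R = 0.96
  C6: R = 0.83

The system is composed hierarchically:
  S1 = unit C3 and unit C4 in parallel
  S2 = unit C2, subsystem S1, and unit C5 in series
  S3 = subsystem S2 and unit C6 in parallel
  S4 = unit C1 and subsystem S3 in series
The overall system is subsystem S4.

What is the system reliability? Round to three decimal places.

0.751

Parallel (C3 and C4): 1 − (1 − 0.85000)(1 − 0.81000) = 0.97150
Series (C2, [0.97150], and C5): 0.76000 × 0.97150 × 0.96000 = 0.70881
Parallel ([0.70881] and C6): 1 − (1 − 0.70881)(1 − 0.83000) = 0.95050
Series (C1 and [0.95050]): 0.79000 × 0.95050 = 0.751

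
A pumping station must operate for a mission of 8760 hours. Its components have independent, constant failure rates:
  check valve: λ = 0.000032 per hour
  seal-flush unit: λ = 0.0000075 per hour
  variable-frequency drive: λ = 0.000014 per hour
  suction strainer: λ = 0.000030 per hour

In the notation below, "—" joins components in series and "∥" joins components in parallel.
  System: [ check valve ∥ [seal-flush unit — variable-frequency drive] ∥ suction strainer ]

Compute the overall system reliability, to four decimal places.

R(check valve) = exp(−0.000032 × 8760) = 0.755542
R(seal-flush unit) = exp(−0.0000075 × 8760) = 0.936412
R(variable-frequency drive) = exp(−0.000014 × 8760) = 0.884582
R(suction strainer) = exp(−0.000030 × 8760) = 0.768896
Series (seal-flush unit and variable-frequency drive): 0.936412 × 0.884582 = 0.828333
Parallel (check valve, [0.828333], and suction strainer): 1 − (1 − 0.755542)(1 − 0.828333)(1 − 0.768896) = 0.9903

0.9903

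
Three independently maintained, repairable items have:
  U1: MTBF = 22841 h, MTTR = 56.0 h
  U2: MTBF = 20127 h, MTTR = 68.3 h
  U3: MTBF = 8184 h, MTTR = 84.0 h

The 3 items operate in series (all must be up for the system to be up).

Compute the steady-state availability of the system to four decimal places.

A(U1) = MTBF/(MTBF+MTTR) = 22841/(22841+56.0) = 0.997554
A(U2) = MTBF/(MTBF+MTTR) = 20127/(20127+68.3) = 0.996618
A(U3) = MTBF/(MTBF+MTTR) = 8184/(8184+84.0) = 0.989840
Series availability: 0.997554 × 0.996618 × 0.989840 = 0.9841

0.9841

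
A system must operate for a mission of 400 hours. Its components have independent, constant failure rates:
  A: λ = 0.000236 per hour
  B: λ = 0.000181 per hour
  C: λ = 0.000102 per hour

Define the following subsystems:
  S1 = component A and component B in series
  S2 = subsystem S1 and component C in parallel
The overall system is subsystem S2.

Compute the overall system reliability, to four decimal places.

0.9939

R(A) = exp(−0.000236 × 400) = 0.909919
R(B) = exp(−0.000181 × 400) = 0.930159
R(C) = exp(−0.000102 × 400) = 0.960021
Series (A and B): 0.909919 × 0.930159 = 0.846369
Parallel ([0.846369] and C): 1 − (1 − 0.846369)(1 − 0.960021) = 0.9939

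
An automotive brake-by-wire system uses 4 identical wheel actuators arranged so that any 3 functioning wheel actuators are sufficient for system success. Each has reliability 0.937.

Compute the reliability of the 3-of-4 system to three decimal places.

R = Σ_{i=3}^{4} C(4,i) p^i (1−p)^{4−i} with p = 0.937
C(4,3)·0.937^3·0.063^1 = 0.20731
C(4,4)·0.937^4·0.063^0 = 0.77083
Sum = 0.978

0.978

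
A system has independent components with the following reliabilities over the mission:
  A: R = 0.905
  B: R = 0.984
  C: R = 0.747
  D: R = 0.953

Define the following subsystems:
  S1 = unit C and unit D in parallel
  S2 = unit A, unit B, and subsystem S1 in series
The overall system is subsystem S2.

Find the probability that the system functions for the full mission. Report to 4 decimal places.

Parallel (C and D): 1 − (1 − 0.747000)(1 − 0.953000) = 0.988109
Series (A, B, and [0.988109]): 0.905000 × 0.984000 × 0.988109 = 0.8799

0.8799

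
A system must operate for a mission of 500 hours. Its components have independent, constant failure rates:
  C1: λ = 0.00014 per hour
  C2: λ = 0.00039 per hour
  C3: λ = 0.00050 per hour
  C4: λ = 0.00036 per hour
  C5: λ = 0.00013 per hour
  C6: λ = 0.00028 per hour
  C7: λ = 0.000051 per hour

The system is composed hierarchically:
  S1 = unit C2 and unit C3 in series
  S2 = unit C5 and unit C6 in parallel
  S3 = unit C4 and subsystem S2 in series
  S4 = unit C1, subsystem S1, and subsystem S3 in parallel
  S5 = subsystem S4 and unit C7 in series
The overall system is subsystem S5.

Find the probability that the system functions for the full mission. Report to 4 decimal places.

0.9708

R(C1) = exp(−0.00014 × 500) = 0.932394
R(C2) = exp(−0.00039 × 500) = 0.822835
R(C3) = exp(−0.00050 × 500) = 0.778801
R(C4) = exp(−0.00036 × 500) = 0.835270
R(C5) = exp(−0.00013 × 500) = 0.937067
R(C6) = exp(−0.00028 × 500) = 0.869358
R(C7) = exp(−0.000051 × 500) = 0.974822
Series (C2 and C3): 0.822835 × 0.778801 = 0.640825
Parallel (C5 and C6): 1 − (1 − 0.937067)(1 − 0.869358) = 0.991778
Series (C4 and [0.991778]): 0.835270 × 0.991778 = 0.828402
Parallel (C1, [0.640825], and [0.828402]): 1 − (1 − 0.932394)(1 − 0.640825)(1 − 0.828402) = 0.995833
Series ([0.995833] and C7): 0.995833 × 0.974822 = 0.9708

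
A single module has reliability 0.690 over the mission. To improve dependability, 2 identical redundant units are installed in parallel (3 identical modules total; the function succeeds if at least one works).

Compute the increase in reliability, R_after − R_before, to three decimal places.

0.280

R_before = 0.690
R_after = 1 − (1 − 0.690)^3 = 0.970
ΔR = 0.970 − 0.690 = 0.280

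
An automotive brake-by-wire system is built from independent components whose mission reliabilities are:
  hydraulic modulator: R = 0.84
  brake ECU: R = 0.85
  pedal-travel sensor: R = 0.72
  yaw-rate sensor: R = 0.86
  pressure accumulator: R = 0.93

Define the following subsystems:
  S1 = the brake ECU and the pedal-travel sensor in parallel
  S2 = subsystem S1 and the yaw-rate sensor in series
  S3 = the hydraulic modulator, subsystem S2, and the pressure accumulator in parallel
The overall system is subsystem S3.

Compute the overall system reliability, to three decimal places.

0.998

Parallel (brake ECU and pedal-travel sensor): 1 − (1 − 0.85000)(1 − 0.72000) = 0.95800
Series ([0.95800] and yaw-rate sensor): 0.95800 × 0.86000 = 0.82388
Parallel (hydraulic modulator, [0.82388], and pressure accumulator): 1 − (1 − 0.84000)(1 − 0.82388)(1 − 0.93000) = 0.998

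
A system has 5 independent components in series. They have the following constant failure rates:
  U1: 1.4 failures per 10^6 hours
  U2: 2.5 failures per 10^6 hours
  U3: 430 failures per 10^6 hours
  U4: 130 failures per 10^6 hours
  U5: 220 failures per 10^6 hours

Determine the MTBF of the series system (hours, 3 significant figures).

1280

Series of exponential components: λ_sys = Σ λ_i
λ_sys = 0.0000014 + 0.0000025 + 0.00043 + 0.00013 + 0.00022 = 7.8390e-04 /h
MTBF = 1 / λ_sys = 1280 h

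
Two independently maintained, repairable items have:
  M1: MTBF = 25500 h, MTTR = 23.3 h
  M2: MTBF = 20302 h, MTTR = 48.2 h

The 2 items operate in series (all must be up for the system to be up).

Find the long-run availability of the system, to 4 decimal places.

A(M1) = MTBF/(MTBF+MTTR) = 25500/(25500+23.3) = 0.999087
A(M2) = MTBF/(MTBF+MTTR) = 20302/(20302+48.2) = 0.997631
Series availability: 0.999087 × 0.997631 = 0.9967

0.9967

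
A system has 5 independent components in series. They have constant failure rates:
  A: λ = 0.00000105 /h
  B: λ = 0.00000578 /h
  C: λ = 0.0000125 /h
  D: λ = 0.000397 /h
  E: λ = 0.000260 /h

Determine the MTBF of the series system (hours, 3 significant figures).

1480

Series of exponential components: λ_sys = Σ λ_i
λ_sys = 0.00000105 + 0.00000578 + 0.0000125 + 0.000397 + 0.000260 = 6.7633e-04 /h
MTBF = 1 / λ_sys = 1480 h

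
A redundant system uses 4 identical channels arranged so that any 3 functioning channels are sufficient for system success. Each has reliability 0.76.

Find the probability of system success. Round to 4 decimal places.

R = Σ_{i=3}^{4} C(4,i) p^i (1−p)^{4−i} with p = 0.76
C(4,3)·0.76^3·0.24^1 = 0.421417
C(4,4)·0.76^4·0.24^0 = 0.333622
Sum = 0.7550

0.7550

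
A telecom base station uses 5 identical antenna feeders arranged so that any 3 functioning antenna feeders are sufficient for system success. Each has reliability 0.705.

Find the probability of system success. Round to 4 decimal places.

R = Σ_{i=3}^{5} C(5,i) p^i (1−p)^{5−i} with p = 0.705
C(5,3)·0.705^3·0.295^2 = 0.304938
C(5,4)·0.705^4·0.295^1 = 0.364375
C(5,5)·0.705^5·0.295^0 = 0.174159
Sum = 0.8435

0.8435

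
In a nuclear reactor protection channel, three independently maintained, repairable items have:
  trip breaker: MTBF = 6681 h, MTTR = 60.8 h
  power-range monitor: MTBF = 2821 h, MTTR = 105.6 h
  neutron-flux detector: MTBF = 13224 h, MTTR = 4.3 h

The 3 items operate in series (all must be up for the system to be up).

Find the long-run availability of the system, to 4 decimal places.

A(trip breaker) = MTBF/(MTBF+MTTR) = 6681/(6681+60.8) = 0.990982
A(power-range monitor) = MTBF/(MTBF+MTTR) = 2821/(2821+105.6) = 0.963917
A(neutron-flux detector) = MTBF/(MTBF+MTTR) = 13224/(13224+4.3) = 0.999675
Series availability: 0.990982 × 0.963917 × 0.999675 = 0.9549

0.9549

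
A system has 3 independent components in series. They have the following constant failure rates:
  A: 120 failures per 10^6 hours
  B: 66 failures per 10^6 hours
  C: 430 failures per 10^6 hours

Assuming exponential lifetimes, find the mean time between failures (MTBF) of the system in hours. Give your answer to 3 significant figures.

Series of exponential components: λ_sys = Σ λ_i
λ_sys = 0.00012 + 0.000066 + 0.00043 = 6.1600e-04 /h
MTBF = 1 / λ_sys = 1620 h

1620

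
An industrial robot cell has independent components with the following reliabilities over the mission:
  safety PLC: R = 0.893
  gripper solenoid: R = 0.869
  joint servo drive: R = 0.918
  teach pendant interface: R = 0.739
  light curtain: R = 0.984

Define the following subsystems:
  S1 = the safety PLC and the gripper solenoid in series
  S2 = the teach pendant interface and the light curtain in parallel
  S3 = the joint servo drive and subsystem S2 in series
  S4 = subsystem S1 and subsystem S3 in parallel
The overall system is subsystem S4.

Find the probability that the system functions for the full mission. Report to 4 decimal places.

Series (safety PLC and gripper solenoid): 0.893000 × 0.869000 = 0.776017
Parallel (teach pendant interface and light curtain): 1 − (1 − 0.739000)(1 − 0.984000) = 0.995824
Series (joint servo drive and [0.995824]): 0.918000 × 0.995824 = 0.914166
Parallel ([0.776017] and [0.914166]): 1 − (1 − 0.776017)(1 − 0.914166) = 0.9808

0.9808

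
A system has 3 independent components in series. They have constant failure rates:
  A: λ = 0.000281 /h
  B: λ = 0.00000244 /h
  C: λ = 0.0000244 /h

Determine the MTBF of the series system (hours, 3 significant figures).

Series of exponential components: λ_sys = Σ λ_i
λ_sys = 0.000281 + 0.00000244 + 0.0000244 = 3.0784e-04 /h
MTBF = 1 / λ_sys = 3250 h

3250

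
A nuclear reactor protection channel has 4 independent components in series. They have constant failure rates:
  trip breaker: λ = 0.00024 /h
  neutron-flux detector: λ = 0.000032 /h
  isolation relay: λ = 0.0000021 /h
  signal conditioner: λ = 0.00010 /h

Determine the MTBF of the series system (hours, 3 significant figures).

2670

Series of exponential components: λ_sys = Σ λ_i
λ_sys = 0.00024 + 0.000032 + 0.0000021 + 0.00010 = 3.7410e-04 /h
MTBF = 1 / λ_sys = 2670 h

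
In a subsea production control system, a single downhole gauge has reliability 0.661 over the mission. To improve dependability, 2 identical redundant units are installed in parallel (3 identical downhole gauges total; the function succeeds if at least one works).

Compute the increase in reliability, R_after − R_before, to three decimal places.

0.300

R_before = 0.661
R_after = 1 − (1 − 0.661)^3 = 0.961
ΔR = 0.961 − 0.661 = 0.300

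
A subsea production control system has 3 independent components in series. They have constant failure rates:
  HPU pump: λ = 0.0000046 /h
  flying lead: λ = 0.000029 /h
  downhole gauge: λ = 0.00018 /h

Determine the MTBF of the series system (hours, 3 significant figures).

4680

Series of exponential components: λ_sys = Σ λ_i
λ_sys = 0.0000046 + 0.000029 + 0.00018 = 2.1360e-04 /h
MTBF = 1 / λ_sys = 4680 h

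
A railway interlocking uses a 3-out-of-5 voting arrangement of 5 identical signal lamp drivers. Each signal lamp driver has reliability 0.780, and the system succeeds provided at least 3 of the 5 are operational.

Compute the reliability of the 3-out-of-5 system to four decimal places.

R = Σ_{i=3}^{5} C(5,i) p^i (1−p)^{5−i} with p = 0.780
C(5,3)·0.780^3·0.220^2 = 0.229683
C(5,4)·0.780^4·0.220^1 = 0.407166
C(5,5)·0.780^5·0.220^0 = 0.288717
Sum = 0.9256

0.9256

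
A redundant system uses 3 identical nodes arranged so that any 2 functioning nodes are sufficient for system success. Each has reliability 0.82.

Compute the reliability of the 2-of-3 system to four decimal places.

R = Σ_{i=2}^{3} C(3,i) p^i (1−p)^{3−i} with p = 0.82
C(3,2)·0.82^2·0.18^1 = 0.363096
C(3,3)·0.82^3·0.18^0 = 0.551368
Sum = 0.9145

0.9145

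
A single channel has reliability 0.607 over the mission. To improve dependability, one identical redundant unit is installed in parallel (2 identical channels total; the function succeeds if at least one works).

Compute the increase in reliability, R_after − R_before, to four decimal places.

R_before = 0.607
R_after = 1 − (1 − 0.607)^2 = 0.8456
ΔR = 0.8456 − 0.607 = 0.2386

0.2386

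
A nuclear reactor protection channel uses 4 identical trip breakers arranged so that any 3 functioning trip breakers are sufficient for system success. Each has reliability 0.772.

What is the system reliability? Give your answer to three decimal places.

R = Σ_{i=3}^{4} C(4,i) p^i (1−p)^{4−i} with p = 0.772
C(4,3)·0.772^3·0.228^1 = 0.41961
C(4,4)·0.772^4·0.228^0 = 0.35520
Sum = 0.775

0.775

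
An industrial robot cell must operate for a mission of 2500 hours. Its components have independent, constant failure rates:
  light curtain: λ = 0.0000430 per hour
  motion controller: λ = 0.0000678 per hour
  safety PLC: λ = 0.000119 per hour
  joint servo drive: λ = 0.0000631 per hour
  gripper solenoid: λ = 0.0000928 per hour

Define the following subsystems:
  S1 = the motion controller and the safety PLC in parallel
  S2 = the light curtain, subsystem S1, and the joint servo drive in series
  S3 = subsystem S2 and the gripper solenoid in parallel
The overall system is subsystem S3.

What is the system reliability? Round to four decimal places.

R(light curtain) = exp(−0.0000430 × 2500) = 0.898077
R(motion controller) = exp(−0.0000678 × 2500) = 0.844087
R(safety PLC) = exp(−0.000119 × 2500) = 0.742673
R(joint servo drive) = exp(−0.0000631 × 2500) = 0.854063
R(gripper solenoid) = exp(−0.0000928 × 2500) = 0.792946
Parallel (motion controller and safety PLC): 1 − (1 − 0.844087)(1 − 0.742673) = 0.959879
Series (light curtain, [0.959879], and joint servo drive): 0.898077 × 0.959879 × 0.854063 = 0.736241
Parallel ([0.736241] and gripper solenoid): 1 − (1 − 0.736241)(1 − 0.792946) = 0.9454

0.9454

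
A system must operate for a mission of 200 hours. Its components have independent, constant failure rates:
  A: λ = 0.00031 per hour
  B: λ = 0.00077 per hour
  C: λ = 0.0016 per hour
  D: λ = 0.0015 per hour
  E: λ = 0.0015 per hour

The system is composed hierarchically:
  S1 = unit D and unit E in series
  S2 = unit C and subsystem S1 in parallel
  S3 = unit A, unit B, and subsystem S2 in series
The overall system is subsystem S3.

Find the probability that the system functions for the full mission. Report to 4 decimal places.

R(A) = exp(−0.00031 × 200) = 0.939883
R(B) = exp(−0.00077 × 200) = 0.857272
R(C) = exp(−0.0016 × 200) = 0.726149
R(D) = exp(−0.0015 × 200) = 0.740818
R(E) = exp(−0.0015 × 200) = 0.740818
Series (D and E): 0.740818 × 0.740818 = 0.548811
Parallel (C and [0.548811]): 1 − (1 − 0.726149)(1 − 0.548811) = 0.876441
Series (A, B, and [0.876441]): 0.939883 × 0.857272 × 0.876441 = 0.7062

0.7062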